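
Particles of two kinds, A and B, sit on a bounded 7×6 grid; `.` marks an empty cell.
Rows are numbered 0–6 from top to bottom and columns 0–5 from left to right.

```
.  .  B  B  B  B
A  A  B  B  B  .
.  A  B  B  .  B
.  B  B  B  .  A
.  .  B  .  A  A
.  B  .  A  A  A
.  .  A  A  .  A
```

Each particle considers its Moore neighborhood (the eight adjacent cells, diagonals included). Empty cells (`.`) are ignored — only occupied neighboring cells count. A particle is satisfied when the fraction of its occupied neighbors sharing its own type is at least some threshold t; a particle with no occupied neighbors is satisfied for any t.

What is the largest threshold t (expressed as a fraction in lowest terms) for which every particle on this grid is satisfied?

(0,2)B 3/4
(0,3)B 5/5
(0,4)B 4/4
(0,5)B 2/2
(1,0)A 2/2
(1,1)A 2/5
(1,2)B 5/7
(1,3)B 7/7
(1,4)B 6/6
(2,1)A 2/6
(2,2)B 6/8
(2,3)B 6/6
(2,5)B 1/2
(3,1)B 3/4
(3,2)B 5/6
(3,3)B 4/5
(3,5)A 2/3
(4,2)B 4/5
(4,4)A 5/6
(4,5)A 4/4
(5,1)B 1/2
(5,3)A 4/5
(5,4)A 6/6
(5,5)A 4/4
(6,2)A 2/3
(6,3)A 3/3
(6,5)A 2/2
The smallest same-type fraction is 2/6 at (2,1), which reduces to 1/3. Any threshold above that leaves this particle unsatisfied.

1/3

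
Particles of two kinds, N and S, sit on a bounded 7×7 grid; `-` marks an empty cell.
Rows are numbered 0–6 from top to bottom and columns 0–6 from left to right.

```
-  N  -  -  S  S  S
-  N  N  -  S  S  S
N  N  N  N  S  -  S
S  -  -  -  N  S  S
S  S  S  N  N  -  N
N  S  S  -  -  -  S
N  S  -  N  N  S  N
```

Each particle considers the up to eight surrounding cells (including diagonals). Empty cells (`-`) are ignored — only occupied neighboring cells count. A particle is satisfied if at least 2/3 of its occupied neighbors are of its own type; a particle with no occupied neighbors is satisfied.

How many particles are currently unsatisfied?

(0,1)N 2/2 ✓
(0,4)S 3/3 ✓
(0,5)S 5/5 ✓
(0,6)S 3/3 ✓
(1,1)N 5/5 ✓
(1,2)N 5/5 ✓
(1,4)S 4/5 ✓
(1,5)S 7/7 ✓
(1,6)S 4/4 ✓
(2,0)N 2/3 ✓
(2,1)N 4/5 ✓
(2,2)N 4/4 ✓
(2,3)N 3/5 ✗
(2,4)S 3/5 ✗
(2,6)S 4/4 ✓
(3,0)S 2/4 ✗
(3,4)N 3/5 ✗
(3,5)S 3/6 ✗
(3,6)S 2/3 ✓
(4,0)S 3/4 ✓
(4,1)S 5/6 ✓
(4,2)S 3/4 ✓
(4,3)N 2/4 ✗
(4,4)N 2/3 ✓
(4,6)N 0/3 ✗
(5,0)N 1/5 ✗
(5,1)S 5/7 ✓
(5,2)S 4/6 ✓
(5,6)S 1/3 ✗
(6,0)N 1/3 ✗
(6,1)S 2/4 ✗
(6,3)N 1/2 ✗
(6,4)N 1/2 ✗
(6,5)S 1/3 ✗
(6,6)N 0/2 ✗
Unsatisfied: (2,3), (2,4), (3,0), (3,4), (3,5), (4,3), (4,6), (5,0), (5,6), (6,0), (6,1), (6,3), (6,4), (6,5), (6,6) — 15 in total.

15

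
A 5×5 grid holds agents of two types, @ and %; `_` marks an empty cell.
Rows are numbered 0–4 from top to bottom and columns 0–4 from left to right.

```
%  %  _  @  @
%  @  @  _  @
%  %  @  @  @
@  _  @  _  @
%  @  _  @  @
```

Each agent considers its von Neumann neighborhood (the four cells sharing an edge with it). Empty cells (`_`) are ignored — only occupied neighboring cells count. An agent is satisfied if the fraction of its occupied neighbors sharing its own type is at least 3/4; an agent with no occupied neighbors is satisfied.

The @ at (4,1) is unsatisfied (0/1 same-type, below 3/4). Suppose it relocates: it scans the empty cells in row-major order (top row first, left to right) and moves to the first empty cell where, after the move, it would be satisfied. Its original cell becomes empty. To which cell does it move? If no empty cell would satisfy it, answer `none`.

Vacating (4,1). Empty cells in order:
  (0,2): 2/3 same-type → still unsatisfied.
  (1,3): 4/4 same-type → satisfied — stop here.

(1,3)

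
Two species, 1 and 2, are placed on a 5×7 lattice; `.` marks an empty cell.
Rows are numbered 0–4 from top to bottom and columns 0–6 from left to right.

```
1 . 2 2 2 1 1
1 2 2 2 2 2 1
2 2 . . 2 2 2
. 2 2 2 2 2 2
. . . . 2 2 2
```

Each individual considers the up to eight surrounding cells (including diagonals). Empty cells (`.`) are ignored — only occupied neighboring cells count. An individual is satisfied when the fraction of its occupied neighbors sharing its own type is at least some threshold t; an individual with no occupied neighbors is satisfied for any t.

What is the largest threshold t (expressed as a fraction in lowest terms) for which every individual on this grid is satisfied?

Row 0: (0,0)1 1/2 · (0,2)2 4/4 · (0,3)2 5/5 · (0,4)2 4/5 · (0,5)1 2/5 · (0,6)1 2/3
Row 1: (1,0)1 1/4 · (1,1)2 4/6 · (1,2)2 5/5 · (1,3)2 6/6 · (1,4)2 6/7 · (1,5)2 5/8 · (1,6)1 2/5
Row 2: (2,0)2 3/4 · (2,1)2 5/6 · (2,4)2 7/7 · (2,5)2 7/8 · (2,6)2 4/5
Row 3: (3,1)2 3/3 · (3,2)2 3/3 · (3,3)2 4/4 · (3,4)2 6/6 · (3,5)2 8/8 · (3,6)2 5/5
Row 4: (4,4)2 4/4 · (4,5)2 5/5 · (4,6)2 3/3
The smallest same-type fraction is 1/4 at (1,0), which reduces to 1/4. Any threshold above that leaves this individual unsatisfied.

1/4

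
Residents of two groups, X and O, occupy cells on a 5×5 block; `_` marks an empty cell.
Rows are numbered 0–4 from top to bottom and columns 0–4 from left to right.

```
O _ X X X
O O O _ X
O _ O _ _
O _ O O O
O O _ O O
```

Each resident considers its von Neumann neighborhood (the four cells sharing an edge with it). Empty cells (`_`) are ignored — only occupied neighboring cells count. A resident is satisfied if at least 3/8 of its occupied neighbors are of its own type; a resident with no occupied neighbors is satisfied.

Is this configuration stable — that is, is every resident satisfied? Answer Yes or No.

Yes

(0,0)O 1/1 satisfied
(0,2)X 1/2 satisfied
(0,3)X 2/2 satisfied
(0,4)X 2/2 satisfied
(1,0)O 3/3 satisfied
(1,1)O 2/2 satisfied
(1,2)O 2/3 satisfied
(1,4)X 1/1 satisfied
(2,0)O 2/2 satisfied
(2,2)O 2/2 satisfied
(3,0)O 2/2 satisfied
(3,2)O 2/2 satisfied
(3,3)O 3/3 satisfied
(3,4)O 2/2 satisfied
(4,0)O 2/2 satisfied
(4,1)O 1/1 satisfied
(4,3)O 2/2 satisfied
(4,4)O 2/2 satisfied
All meet the threshold, so the configuration is stable.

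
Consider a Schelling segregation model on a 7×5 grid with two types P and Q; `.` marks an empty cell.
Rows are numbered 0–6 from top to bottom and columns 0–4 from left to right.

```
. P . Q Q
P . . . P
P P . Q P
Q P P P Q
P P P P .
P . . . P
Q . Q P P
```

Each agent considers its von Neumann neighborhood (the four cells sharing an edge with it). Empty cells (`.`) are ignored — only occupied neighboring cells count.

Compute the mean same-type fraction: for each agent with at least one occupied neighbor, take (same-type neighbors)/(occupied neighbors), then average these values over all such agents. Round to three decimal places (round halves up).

Row 0: (0,1)P — no occupied neighbors · (0,3)Q 1/1 · (0,4)Q 1/2
Row 1: (1,0)P 1/1 · (1,4)P 1/2
Row 2: (2,0)P 2/3 · (2,1)P 2/2 · (2,3)Q 0/2 · (2,4)P 1/3
Row 3: (3,0)Q 0/3 · (3,1)P 3/4 · (3,2)P 3/3 · (3,3)P 2/4 · (3,4)Q 0/2
Row 4: (4,0)P 2/3 · (4,1)P 3/3 · (4,2)P 3/3 · (4,3)P 2/2
Row 5: (5,0)P 1/2 · (5,4)P 1/1
Row 6: (6,0)Q 0/1 · (6,2)Q 0/1 · (6,3)P 1/2 · (6,4)P 2/2
Sum over 23 agents: 1/1 + 1/2 + 1/1 + 1/2 + 2/3 + 2/2 + 0/2 + 1/3 + 0/3 + 3/4 + 3/3 + 2/4 + 0/2 + 2/3 + 3/3 + 3/3 + 2/2 + 1/2 + 1/1 + 0/1 + 0/1 + 1/2 + 2/2 = 167/12; mean = 167/12 ÷ 23 = 167/276 = 0.605072… → 0.605.

0.605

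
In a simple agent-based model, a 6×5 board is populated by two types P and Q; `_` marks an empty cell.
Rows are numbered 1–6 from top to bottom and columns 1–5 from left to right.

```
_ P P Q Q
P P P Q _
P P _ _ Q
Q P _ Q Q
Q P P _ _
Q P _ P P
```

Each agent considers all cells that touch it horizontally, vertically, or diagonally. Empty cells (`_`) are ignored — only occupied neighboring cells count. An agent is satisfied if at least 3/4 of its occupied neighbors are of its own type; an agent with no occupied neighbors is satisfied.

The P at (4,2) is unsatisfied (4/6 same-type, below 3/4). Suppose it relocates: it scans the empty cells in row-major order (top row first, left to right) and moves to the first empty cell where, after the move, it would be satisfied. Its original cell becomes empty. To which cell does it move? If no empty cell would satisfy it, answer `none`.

Vacating (4,2). Empty cells in order:
  (1,1): 3/3 same-type → satisfied — stop here.

(1,1)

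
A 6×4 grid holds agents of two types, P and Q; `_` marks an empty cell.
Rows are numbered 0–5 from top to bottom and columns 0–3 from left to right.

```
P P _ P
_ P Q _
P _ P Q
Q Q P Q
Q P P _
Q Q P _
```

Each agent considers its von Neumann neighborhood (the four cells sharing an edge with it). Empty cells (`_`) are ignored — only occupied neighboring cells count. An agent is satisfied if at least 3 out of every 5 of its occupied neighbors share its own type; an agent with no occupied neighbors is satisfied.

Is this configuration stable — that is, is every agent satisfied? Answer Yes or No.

No

(0,0)P 1/1 satisfied
(0,1)P 2/2 satisfied
(0,3)P 0/0 satisfied
(1,1)P 1/2 not
(1,2)Q 0/2 not
(2,0)P 0/1 not
(2,2)P 1/3 not
(2,3)Q 1/2 not
(3,0)Q 2/3 satisfied
(3,1)Q 1/3 not
(3,2)P 2/4 not
(3,3)Q 1/2 not
(4,0)Q 2/3 satisfied
(4,1)P 1/4 not
(4,2)P 3/3 satisfied
(5,0)Q 2/2 satisfied
(5,1)Q 1/3 not
(5,2)P 1/2 not
For instance (1,1) has only 1/2 same-type neighbors, below 3/5.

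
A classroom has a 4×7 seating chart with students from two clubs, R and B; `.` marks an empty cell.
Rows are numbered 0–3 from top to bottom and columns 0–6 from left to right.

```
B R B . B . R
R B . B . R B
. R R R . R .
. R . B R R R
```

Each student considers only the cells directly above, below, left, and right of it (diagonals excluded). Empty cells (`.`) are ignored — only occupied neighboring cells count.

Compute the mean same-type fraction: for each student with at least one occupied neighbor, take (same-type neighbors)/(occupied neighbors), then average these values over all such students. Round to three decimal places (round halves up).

0.389

Row 0: (0,0)B 0/2 · (0,1)R 0/3 · (0,2)B 0/1 · (0,4)B — no occupied neighbors · (0,6)R 0/1
Row 1: (1,0)R 0/2 · (1,1)B 0/3 · (1,3)B 0/1 · (1,5)R 1/2 · (1,6)B 0/2
Row 2: (2,1)R 2/3 · (2,2)R 2/2 · (2,3)R 1/3 · (2,5)R 2/2
Row 3: (3,1)R 1/1 · (3,3)B 0/2 · (3,4)R 1/2 · (3,5)R 3/3 · (3,6)R 1/1
Sum over 18 students: 0/2 + 0/3 + 0/1 + 0/1 + 0/2 + 0/3 + 0/1 + 1/2 + 0/2 + 2/3 + 2/2 + 1/3 + 2/2 + 1/1 + 0/2 + 1/2 + 3/3 + 1/1 = 7; mean = 7 ÷ 18 = 7/18 = 0.388888… → 0.389.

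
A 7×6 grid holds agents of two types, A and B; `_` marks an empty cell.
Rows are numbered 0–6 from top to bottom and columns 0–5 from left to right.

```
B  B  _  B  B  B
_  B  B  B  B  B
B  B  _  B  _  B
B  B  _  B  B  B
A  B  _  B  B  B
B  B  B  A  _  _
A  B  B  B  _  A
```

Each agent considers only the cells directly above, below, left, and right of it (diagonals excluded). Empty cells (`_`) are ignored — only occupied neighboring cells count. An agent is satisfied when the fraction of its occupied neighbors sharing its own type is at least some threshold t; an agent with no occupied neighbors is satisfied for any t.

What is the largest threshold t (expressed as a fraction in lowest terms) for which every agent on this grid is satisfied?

(0,0)B 1/1
(0,1)B 2/2
(0,3)B 2/2
(0,4)B 3/3
(0,5)B 2/2
(1,1)B 3/3
(1,2)B 2/2
(1,3)B 4/4
(1,4)B 3/3
(1,5)B 3/3
(2,0)B 2/2
(2,1)B 3/3
(2,3)B 2/2
(2,5)B 2/2
(3,0)B 2/3
(3,1)B 3/3
(3,3)B 3/3
(3,4)B 3/3
(3,5)B 3/3
(4,0)A 0/3
(4,1)B 2/3
(4,3)B 2/3
(4,4)B 3/3
(4,5)B 2/2
(5,0)B 1/3
(5,1)B 4/4
(5,2)B 2/3
(5,3)A 0/3
(6,0)A 0/2
(6,1)B 2/3
(6,2)B 3/3
(6,3)B 1/2
(6,5)A — no occupied neighbors
The smallest same-type fraction is 0/3 at (4,0), which reduces to 0/1. Any threshold above that leaves this agent unsatisfied.

0/1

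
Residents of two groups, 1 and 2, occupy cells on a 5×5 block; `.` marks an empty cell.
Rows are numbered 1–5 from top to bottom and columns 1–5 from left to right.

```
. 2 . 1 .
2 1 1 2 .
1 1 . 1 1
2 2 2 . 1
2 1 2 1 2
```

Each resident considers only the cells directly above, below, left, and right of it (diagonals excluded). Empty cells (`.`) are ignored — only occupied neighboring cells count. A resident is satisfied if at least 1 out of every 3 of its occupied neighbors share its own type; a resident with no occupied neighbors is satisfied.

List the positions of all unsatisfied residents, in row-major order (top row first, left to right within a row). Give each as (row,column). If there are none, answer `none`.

Row 1: (1,2)2 0/1 ✗ · (1,4)1 0/1 ✗
Row 2: (2,1)2 0/2 ✗ · (2,2)1 2/4 ✓ · (2,3)1 1/2 ✓ · (2,4)2 0/3 ✗
Row 3: (3,1)1 1/3 ✓ · (3,2)1 2/3 ✓ · (3,4)1 1/2 ✓ · (3,5)1 2/2 ✓
Row 4: (4,1)2 2/3 ✓ · (4,2)2 2/4 ✓ · (4,3)2 2/2 ✓ · (4,5)1 1/2 ✓
Row 5: (5,1)2 1/2 ✓ · (5,2)1 0/3 ✗ · (5,3)2 1/3 ✓ · (5,4)1 0/2 ✗ · (5,5)2 0/2 ✗

(1,2), (1,4), (2,1), (2,4), (5,2), (5,4), (5,5)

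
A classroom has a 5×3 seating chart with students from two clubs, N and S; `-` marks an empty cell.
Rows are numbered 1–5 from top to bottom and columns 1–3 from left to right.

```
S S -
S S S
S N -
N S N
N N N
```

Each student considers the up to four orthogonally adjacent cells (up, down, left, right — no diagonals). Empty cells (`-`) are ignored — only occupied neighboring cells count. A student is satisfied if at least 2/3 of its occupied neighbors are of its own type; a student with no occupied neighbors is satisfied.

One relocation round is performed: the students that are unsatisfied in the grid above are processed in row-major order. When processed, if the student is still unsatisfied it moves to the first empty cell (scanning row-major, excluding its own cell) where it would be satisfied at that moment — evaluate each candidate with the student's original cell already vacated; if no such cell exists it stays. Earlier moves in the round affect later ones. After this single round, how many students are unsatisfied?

Initially unsatisfied (in order): (3,1), (3,2), (4,1), (4,2), (4,3).
  (3,1) → (1,3).
  (3,2): no empty cell satisfies it; stays.
  (4,1) → (3,3).
  (4,2): no empty cell satisfies it; stays.
  (4,3): now satisfied by earlier moves; stays.
Resulting grid:
S S S
S S S
- N N
- S N
N N N
Unsatisfied now: (3,2), (4,2).

2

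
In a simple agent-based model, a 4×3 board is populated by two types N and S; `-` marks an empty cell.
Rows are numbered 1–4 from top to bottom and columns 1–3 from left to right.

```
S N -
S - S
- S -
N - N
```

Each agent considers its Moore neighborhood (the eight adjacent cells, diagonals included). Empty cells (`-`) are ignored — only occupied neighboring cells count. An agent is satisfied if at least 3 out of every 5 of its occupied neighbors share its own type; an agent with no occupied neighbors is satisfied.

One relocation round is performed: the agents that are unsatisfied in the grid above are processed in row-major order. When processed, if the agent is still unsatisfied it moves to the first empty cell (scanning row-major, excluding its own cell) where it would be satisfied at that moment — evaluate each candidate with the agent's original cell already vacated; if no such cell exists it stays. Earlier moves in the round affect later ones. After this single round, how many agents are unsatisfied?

Initially unsatisfied (in order): (1,1), (1,2), (2,3), (3,2), (4,1), (4,3).
  (1,1) → (2,2).
  (1,2) → (4,2).
  (2,3): now satisfied by earlier moves; stays.
  (3,2) → (1,1).
  (4,1): now satisfied by earlier moves; stays.
  (4,3): now satisfied by earlier moves; stays.
Resulting grid:
S - -
S S S
- - -
N N N
All satisfied now.

0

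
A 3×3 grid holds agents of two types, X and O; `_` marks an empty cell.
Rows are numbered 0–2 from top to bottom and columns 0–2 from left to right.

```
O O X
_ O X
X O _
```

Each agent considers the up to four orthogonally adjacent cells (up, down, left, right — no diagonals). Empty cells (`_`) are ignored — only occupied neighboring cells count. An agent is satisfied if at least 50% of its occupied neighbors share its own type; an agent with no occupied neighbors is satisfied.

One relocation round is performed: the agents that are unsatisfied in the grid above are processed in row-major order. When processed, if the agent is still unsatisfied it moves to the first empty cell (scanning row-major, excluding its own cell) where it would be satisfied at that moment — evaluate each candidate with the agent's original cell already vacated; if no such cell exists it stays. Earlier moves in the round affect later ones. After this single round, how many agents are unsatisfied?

Initially unsatisfied (in order): (2,0).
  (2,0) → (2,2).
Resulting grid:
O O X
_ O X
_ O X
All satisfied now.

0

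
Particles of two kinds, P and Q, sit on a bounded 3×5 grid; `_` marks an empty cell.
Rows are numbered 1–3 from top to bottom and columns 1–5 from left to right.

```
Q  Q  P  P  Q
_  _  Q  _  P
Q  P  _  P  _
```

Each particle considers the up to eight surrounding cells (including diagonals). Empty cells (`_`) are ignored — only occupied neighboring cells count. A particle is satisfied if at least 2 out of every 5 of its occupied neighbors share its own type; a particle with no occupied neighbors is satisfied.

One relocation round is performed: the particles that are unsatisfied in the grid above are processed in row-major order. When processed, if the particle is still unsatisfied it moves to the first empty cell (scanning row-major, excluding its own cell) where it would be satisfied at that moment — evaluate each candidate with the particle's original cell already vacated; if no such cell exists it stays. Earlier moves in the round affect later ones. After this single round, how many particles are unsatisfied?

1

Initially unsatisfied (in order): (1,3), (1,5), (2,3), (3,1), (3,2).
  (1,3) → (2,4).
  (1,5) → (1,3).
  (2,3) → (2,1).
  (3,1): now satisfied by earlier moves; stays.
  (3,2) → (1,5).
Resulting grid:
Q Q Q P P
Q _ _ P P
Q _ _ P _
Unsatisfied now: (1,3).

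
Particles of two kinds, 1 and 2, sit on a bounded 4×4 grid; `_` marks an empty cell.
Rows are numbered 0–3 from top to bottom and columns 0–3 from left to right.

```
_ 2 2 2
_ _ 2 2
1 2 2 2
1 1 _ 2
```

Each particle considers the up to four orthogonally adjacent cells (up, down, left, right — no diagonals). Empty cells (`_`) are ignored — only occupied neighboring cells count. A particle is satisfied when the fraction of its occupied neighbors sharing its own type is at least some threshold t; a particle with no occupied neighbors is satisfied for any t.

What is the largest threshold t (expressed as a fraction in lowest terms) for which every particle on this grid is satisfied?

1/3

Row 0: (0,1)2 1/1 · (0,2)2 3/3 · (0,3)2 2/2
Row 1: (1,2)2 3/3 · (1,3)2 3/3
Row 2: (2,0)1 1/2 · (2,1)2 1/3 · (2,2)2 3/3 · (2,3)2 3/3
Row 3: (3,0)1 2/2 · (3,1)1 1/2 · (3,3)2 1/1
The smallest same-type fraction is 1/3 at (2,1), which reduces to 1/3. Any threshold above that leaves this particle unsatisfied.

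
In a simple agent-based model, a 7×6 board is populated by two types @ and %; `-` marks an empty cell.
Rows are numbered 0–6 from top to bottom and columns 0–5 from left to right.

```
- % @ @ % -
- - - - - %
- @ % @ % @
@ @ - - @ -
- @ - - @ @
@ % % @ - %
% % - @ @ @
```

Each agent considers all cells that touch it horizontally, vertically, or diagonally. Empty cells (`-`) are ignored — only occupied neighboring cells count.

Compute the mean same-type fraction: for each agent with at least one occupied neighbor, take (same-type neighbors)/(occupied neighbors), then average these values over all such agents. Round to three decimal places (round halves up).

0.525

(0,1)% 0/1
(0,2)@ 1/2
(0,3)@ 1/2
(0,4)% 1/2
(1,5)% 2/3
(2,1)@ 2/3
(2,2)% 0/3
(2,3)@ 1/3
(2,4)% 1/4
(2,5)@ 1/3
(3,0)@ 3/3
(3,1)@ 3/4
(3,4)@ 4/5
(4,1)@ 3/5
(4,4)@ 3/4
(4,5)@ 2/3
(5,0)@ 1/4
(5,1)% 3/5
(5,2)% 2/5
(5,3)@ 3/4
(5,5)% 0/4
(6,0)% 2/3
(6,1)% 3/4
(6,3)@ 2/3
(6,4)@ 3/4
(6,5)@ 1/2
Sum over 26 agents: 0/1 + 1/2 + 1/2 + 1/2 + 2/3 + 2/3 + 0/3 + 1/3 + 1/4 + 1/3 + 3/3 + 3/4 + 4/5 + 3/5 + 3/4 + 2/3 + 1/4 + 3/5 + 2/5 + 3/4 + 0/4 + 2/3 + 3/4 + 2/3 + 3/4 + 1/2 = 273/20; mean = 273/20 ÷ 26 = 21/40 = 0.525 → 0.525.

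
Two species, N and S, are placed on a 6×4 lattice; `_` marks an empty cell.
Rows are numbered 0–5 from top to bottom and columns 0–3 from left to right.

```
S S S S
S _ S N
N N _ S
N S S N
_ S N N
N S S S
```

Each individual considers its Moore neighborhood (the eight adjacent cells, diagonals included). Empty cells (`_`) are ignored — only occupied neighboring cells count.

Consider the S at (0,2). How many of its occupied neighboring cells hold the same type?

3

Occupied neighbors of (0,2): (0,1)=S, (0,3)=S, (1,2)=S, (1,3)=N.
Same type (S): 3 of 4.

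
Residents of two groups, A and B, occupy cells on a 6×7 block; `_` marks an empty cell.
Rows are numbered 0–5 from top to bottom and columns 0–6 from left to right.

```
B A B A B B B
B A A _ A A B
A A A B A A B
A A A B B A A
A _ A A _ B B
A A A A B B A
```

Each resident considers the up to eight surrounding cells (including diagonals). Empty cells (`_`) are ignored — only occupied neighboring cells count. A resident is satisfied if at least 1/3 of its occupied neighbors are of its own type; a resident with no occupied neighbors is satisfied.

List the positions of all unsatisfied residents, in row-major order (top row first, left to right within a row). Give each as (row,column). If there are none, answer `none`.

(0,0)B 1/3 ✓
(0,1)A 2/5 ✓
(0,2)B 0/4 ✗
(0,3)A 2/4 ✓
(0,4)B 1/4 ✗
(0,5)B 3/5 ✓
(0,6)B 2/3 ✓
(1,0)B 1/5 ✗
(1,1)A 5/8 ✓
(1,2)A 5/7 ✓
(1,4)A 4/7 ✓
(1,5)A 3/8 ✓
(1,6)B 3/5 ✓
(2,0)A 4/5 ✓
(2,1)A 7/8 ✓
(2,2)A 5/7 ✓
(2,3)B 2/7 ✗
(2,4)A 4/7 ✓
(2,5)A 5/8 ✓
(2,6)B 1/5 ✗
(3,0)A 4/4 ✓
(3,1)A 7/7 ✓
(3,2)A 5/7 ✓
(3,3)B 2/7 ✗
(3,4)B 3/7 ✓
(3,5)A 3/7 ✓
(3,6)A 2/5 ✓
(4,0)A 4/4 ✓
(4,2)A 6/7 ✓
(4,3)A 4/7 ✓
(4,5)B 4/7 ✓
(4,6)B 2/5 ✓
(5,0)A 2/2 ✓
(5,1)A 4/4 ✓
(5,2)A 4/4 ✓
(5,3)A 3/4 ✓
(5,4)B 2/4 ✓
(5,5)B 3/4 ✓
(5,6)A 0/3 ✗

(0,2), (0,4), (1,0), (2,3), (2,6), (3,3), (5,6)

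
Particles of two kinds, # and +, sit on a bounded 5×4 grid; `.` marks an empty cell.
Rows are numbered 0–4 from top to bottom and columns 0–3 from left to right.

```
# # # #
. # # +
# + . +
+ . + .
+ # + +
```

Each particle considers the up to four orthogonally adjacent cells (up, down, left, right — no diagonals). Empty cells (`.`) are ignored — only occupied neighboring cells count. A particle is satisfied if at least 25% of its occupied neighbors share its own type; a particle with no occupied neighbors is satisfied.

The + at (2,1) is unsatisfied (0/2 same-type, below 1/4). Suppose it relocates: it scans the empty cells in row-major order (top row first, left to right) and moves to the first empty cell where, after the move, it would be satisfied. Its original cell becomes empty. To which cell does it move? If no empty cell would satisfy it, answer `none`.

(2,2)

Vacating (2,1). Empty cells in order:
  (1,0): 0/3 same-type → still unsatisfied.
  (2,2): 2/3 same-type → satisfied — stop here.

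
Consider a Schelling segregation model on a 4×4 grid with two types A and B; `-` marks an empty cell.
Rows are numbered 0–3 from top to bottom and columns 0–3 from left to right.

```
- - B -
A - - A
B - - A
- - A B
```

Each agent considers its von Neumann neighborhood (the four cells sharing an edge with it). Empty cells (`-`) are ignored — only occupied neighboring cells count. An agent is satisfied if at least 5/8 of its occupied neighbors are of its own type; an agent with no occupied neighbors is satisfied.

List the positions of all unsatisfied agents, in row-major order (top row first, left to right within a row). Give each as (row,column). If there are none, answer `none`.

(1,0), (2,0), (2,3), (3,2), (3,3)

Row 0: (0,2)B 0/0 ok
Row 1: (1,0)A 0/1 unhappy · (1,3)A 1/1 ok
Row 2: (2,0)B 0/1 unhappy · (2,3)A 1/2 unhappy
Row 3: (3,2)A 0/1 unhappy · (3,3)B 0/2 unhappy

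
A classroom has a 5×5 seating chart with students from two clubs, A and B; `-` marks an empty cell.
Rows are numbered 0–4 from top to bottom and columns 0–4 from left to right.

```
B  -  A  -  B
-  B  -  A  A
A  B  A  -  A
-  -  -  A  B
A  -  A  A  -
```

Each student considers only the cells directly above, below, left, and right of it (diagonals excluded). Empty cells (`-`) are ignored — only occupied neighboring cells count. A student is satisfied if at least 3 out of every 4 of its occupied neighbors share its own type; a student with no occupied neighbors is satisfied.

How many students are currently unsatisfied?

Row 0: (0,0)B 0/0 satisfied · (0,2)A 0/0 satisfied · (0,4)B 0/1 not
Row 1: (1,1)B 1/1 satisfied · (1,3)A 1/1 satisfied · (1,4)A 2/3 not
Row 2: (2,0)A 0/1 not · (2,1)B 1/3 not · (2,2)A 0/1 not · (2,4)A 1/2 not
Row 3: (3,3)A 1/2 not · (3,4)B 0/2 not
Row 4: (4,0)A 0/0 satisfied · (4,2)A 1/1 satisfied · (4,3)A 2/2 satisfied
Unsatisfied: (0,4), (1,4), (2,0), (2,1), (2,2), (2,4), (3,3), (3,4) — 8 in total.

8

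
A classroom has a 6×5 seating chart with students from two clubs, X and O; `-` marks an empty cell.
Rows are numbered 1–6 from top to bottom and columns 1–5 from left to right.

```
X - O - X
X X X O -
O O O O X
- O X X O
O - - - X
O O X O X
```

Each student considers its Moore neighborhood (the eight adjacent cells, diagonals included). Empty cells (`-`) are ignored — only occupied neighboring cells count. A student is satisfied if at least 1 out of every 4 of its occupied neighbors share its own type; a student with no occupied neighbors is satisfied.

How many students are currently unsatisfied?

Row 1: (1,1)X 2/2 satisfied · (1,3)O 1/3 satisfied · (1,5)X 0/1 not
Row 2: (2,1)X 2/4 satisfied · (2,2)X 3/7 satisfied · (2,3)X 1/6 not · (2,4)O 3/6 satisfied
Row 3: (3,1)O 2/4 satisfied · (3,2)O 3/7 satisfied · (3,3)O 4/8 satisfied · (3,4)O 3/7 satisfied · (3,5)X 1/4 satisfied
Row 4: (4,2)O 4/5 satisfied · (4,3)X 1/5 not · (4,4)X 3/6 satisfied · (4,5)O 1/4 satisfied
Row 5: (5,1)O 3/3 satisfied · (5,5)X 2/4 satisfied
Row 6: (6,1)O 2/2 satisfied · (6,2)O 2/3 satisfied · (6,3)X 0/2 not · (6,4)O 0/3 not · (6,5)X 1/2 satisfied
Unsatisfied: (1,5), (2,3), (4,3), (6,3), (6,4) — 5 in total.

5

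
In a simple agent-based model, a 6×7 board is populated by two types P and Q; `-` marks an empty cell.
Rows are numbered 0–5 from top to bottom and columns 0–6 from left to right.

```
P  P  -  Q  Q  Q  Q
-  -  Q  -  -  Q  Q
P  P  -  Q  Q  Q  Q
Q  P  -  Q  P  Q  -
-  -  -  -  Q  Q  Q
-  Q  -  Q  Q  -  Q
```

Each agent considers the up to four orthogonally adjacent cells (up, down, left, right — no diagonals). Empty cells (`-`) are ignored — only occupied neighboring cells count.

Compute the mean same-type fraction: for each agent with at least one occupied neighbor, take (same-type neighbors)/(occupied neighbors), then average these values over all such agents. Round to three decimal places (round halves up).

Row 0: (0,0)P 1/1 · (0,1)P 1/1 · (0,3)Q 1/1 · (0,4)Q 2/2 · (0,5)Q 3/3 · (0,6)Q 2/2
Row 1: (1,2)Q — no occupied neighbors · (1,5)Q 3/3 · (1,6)Q 3/3
Row 2: (2,0)P 1/2 · (2,1)P 2/2 · (2,3)Q 2/2 · (2,4)Q 2/3 · (2,5)Q 4/4 · (2,6)Q 2/2
Row 3: (3,0)Q 0/2 · (3,1)P 1/2 · (3,3)Q 1/2 · (3,4)P 0/4 · (3,5)Q 2/3
Row 4: (4,4)Q 2/3 · (4,5)Q 3/3 · (4,6)Q 2/2
Row 5: (5,1)Q — no occupied neighbors · (5,3)Q 1/1 · (5,4)Q 2/2 · (5,6)Q 1/1
Sum over 25 agents: 1/1 + 1/1 + 1/1 + 2/2 + 3/3 + 2/2 + 3/3 + 3/3 + 1/2 + 2/2 + 2/2 + 2/3 + 4/4 + 2/2 + 0/2 + 1/2 + 1/2 + 0/4 + 2/3 + 2/3 + 3/3 + 2/2 + 1/1 + 2/2 + 1/1 = 41/2; mean = 41/2 ÷ 25 = 41/50 = 0.82 → 0.820.

0.820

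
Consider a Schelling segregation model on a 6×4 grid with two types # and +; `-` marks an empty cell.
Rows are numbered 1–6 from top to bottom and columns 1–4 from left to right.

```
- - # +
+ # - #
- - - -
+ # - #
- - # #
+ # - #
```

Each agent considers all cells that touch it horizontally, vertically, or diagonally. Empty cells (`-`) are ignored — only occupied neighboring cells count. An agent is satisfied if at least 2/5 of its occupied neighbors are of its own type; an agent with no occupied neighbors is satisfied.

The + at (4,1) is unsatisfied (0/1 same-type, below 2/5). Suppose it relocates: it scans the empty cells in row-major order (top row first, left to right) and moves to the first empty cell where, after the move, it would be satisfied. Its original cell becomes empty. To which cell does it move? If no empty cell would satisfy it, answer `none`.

(1,1)

Vacating (4,1). Empty cells in order:
  (1,1): 1/2 same-type → satisfied — stop here.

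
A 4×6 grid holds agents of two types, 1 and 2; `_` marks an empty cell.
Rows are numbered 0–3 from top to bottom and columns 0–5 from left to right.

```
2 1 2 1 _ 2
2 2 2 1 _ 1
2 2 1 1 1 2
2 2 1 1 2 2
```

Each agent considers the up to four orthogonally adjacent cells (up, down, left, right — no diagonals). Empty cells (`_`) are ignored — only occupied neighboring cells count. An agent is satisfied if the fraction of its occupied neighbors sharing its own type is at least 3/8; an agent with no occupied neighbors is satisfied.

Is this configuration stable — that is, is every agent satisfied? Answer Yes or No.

(0,0)2 1/2 ok
(0,1)1 0/3 unhappy
(0,2)2 1/3 unhappy
(0,3)1 1/2 ok
(0,5)2 0/1 unhappy
(1,0)2 3/3 ok
(1,1)2 3/4 ok
(1,2)2 2/4 ok
(1,3)1 2/3 ok
(1,5)1 0/2 unhappy
(2,0)2 3/3 ok
(2,1)2 3/4 ok
(2,2)1 2/4 ok
(2,3)1 4/4 ok
(2,4)1 1/3 unhappy
(2,5)2 1/3 unhappy
(3,0)2 2/2 ok
(3,1)2 2/3 ok
(3,2)1 2/3 ok
(3,3)1 2/3 ok
(3,4)2 1/3 unhappy
(3,5)2 2/2 ok
For instance (0,1) has only 0/3 same-type neighbors, below 3/8.

No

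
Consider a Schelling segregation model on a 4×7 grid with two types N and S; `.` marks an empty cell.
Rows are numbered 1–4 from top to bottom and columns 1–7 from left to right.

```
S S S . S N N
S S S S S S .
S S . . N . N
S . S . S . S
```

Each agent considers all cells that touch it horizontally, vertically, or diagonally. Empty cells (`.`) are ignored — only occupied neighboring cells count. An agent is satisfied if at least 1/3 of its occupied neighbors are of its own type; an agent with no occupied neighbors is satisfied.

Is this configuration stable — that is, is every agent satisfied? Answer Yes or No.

Row 1: (1,1)S 3/3 ✓ · (1,2)S 5/5 ✓ · (1,3)S 4/4 ✓ · (1,5)S 3/4 ✓ · (1,6)N 1/4 ✗ · (1,7)N 1/2 ✓
Row 2: (2,1)S 5/5 ✓ · (2,2)S 7/7 ✓ · (2,3)S 5/5 ✓ · (2,4)S 4/5 ✓ · (2,5)S 3/5 ✓ · (2,6)S 2/6 ✓
Row 3: (3,1)S 4/4 ✓ · (3,2)S 6/6 ✓ · (3,5)N 0/4 ✗ · (3,7)N 0/2 ✗
Row 4: (4,1)S 2/2 ✓ · (4,3)S 1/1 ✓ · (4,5)S 0/1 ✗ · (4,7)S 0/1 ✗
For instance (1,6) has only 1/4 same-type neighbors, below 1/3.

No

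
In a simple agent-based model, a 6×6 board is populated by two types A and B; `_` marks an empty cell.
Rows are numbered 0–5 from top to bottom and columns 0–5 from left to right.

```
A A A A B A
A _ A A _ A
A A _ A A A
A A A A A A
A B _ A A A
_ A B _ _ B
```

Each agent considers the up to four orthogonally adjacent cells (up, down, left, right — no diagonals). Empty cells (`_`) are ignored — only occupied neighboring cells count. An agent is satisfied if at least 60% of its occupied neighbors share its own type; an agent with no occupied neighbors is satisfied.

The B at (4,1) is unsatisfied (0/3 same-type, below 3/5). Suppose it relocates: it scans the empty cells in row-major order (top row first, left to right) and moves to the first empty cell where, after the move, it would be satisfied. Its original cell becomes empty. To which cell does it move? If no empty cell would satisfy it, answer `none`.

Vacating (4,1). Empty cells in order:
  (1,1): 0/4 same-type → still unsatisfied.
  (1,4): 1/4 same-type → still unsatisfied.
  (2,2): 0/4 same-type → still unsatisfied.
  (4,2): 1/3 same-type → still unsatisfied.
  (5,0): 0/2 same-type → still unsatisfied.
  (5,3): 1/2 same-type → still unsatisfied.
  (5,4): 1/2 same-type → still unsatisfied.

none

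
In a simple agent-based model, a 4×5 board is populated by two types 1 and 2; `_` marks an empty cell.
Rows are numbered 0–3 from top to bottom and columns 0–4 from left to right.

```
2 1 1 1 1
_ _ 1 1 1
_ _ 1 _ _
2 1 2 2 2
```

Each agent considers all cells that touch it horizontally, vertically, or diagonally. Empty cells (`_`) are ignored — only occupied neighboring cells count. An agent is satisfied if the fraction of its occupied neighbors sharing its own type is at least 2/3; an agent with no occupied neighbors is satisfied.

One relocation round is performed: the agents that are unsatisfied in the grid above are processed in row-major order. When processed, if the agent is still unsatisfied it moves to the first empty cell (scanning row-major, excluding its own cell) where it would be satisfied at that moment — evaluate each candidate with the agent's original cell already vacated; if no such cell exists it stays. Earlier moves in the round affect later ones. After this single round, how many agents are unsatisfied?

1

Initially unsatisfied (in order): (0,0), (2,2), (3,0), (3,1), (3,2).
  (0,0): no empty cell satisfies it; stays.
  (2,2) → (1,1).
  (3,0): no empty cell satisfies it; stays.
  (3,1) → (1,0).
  (3,2): now satisfied by earlier moves; stays.
Resulting grid:
2 1 1 1 1
1 1 1 1 1
_ _ _ _ _
2 _ 2 2 2
Unsatisfied now: (0,0).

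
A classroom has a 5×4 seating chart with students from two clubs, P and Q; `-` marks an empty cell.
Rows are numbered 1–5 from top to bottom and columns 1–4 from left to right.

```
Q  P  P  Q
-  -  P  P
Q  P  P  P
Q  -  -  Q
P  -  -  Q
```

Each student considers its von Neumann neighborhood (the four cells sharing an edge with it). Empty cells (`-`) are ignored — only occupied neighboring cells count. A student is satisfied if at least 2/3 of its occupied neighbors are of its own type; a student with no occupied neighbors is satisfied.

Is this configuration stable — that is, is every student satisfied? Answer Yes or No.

(1,1)Q 0/1 not
(1,2)P 1/2 not
(1,3)P 2/3 satisfied
(1,4)Q 0/2 not
(2,3)P 3/3 satisfied
(2,4)P 2/3 satisfied
(3,1)Q 1/2 not
(3,2)P 1/2 not
(3,3)P 3/3 satisfied
(3,4)P 2/3 satisfied
(4,1)Q 1/2 not
(4,4)Q 1/2 not
(5,1)P 0/1 not
(5,4)Q 1/1 satisfied
For instance (1,1) has only 0/1 same-type neighbors, below 2/3.

No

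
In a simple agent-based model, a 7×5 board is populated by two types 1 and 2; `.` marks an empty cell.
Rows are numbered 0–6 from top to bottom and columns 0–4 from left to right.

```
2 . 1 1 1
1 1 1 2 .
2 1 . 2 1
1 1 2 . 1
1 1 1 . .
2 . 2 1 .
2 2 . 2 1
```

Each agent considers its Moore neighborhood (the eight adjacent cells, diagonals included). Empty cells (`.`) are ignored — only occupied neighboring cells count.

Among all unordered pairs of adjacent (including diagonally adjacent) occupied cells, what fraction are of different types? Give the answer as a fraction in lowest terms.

Scan each occupied cell's neighbors to the right and below (and the two forward diagonals) so each pair is counted once.
Row 0: 2(0,0)–1(1,0)≠ 2(0,0)–1(1,1)≠ 1(0,2)–1(0,3)= 1(0,2)–1(1,2)= 1(0,2)–2(1,3)≠ 1(0,2)–1(1,1)= 1(0,3)–1(0,4)= 1(0,3)–2(1,3)≠ 1(0,3)–1(1,2)= 1(0,4)–2(1,3)≠  → 5/10 unlike.
Row 1: 1(1,0)–1(1,1)= 1(1,0)–2(2,0)≠ 1(1,0)–1(2,1)= 1(1,1)–1(1,2)= 1(1,1)–1(2,1)= 1(1,1)–2(2,0)≠ 1(1,2)–2(1,3)≠ 1(1,2)–2(2,3)≠ 1(1,2)–1(2,1)= 2(1,3)–2(2,3)= 2(1,3)–1(2,4)≠  → 5/11 unlike.
Row 2: 2(2,0)–1(2,1)≠ 2(2,0)–1(3,0)≠ 2(2,0)–1(3,1)≠ 1(2,1)–1(3,1)= 1(2,1)–2(3,2)≠ 1(2,1)–1(3,0)= 2(2,3)–1(2,4)≠ 2(2,3)–1(3,4)≠ 2(2,3)–2(3,2)= 1(2,4)–1(3,4)=  → 6/10 unlike.
Row 3: 1(3,0)–1(3,1)= 1(3,0)–1(4,0)= 1(3,0)–1(4,1)= 1(3,1)–2(3,2)≠ 1(3,1)–1(4,1)= 1(3,1)–1(4,2)= 1(3,1)–1(4,0)= 2(3,2)–1(4,2)≠ 2(3,2)–1(4,1)≠  → 3/9 unlike.
Row 4: 1(4,0)–1(4,1)= 1(4,0)–2(5,0)≠ 1(4,1)–1(4,2)= 1(4,1)–2(5,2)≠ 1(4,1)–2(5,0)≠ 1(4,2)–2(5,2)≠ 1(4,2)–1(5,3)=  → 4/7 unlike.
Row 5: 2(5,0)–2(6,0)= 2(5,0)–2(6,1)= 2(5,2)–1(5,3)≠ 2(5,2)–2(6,3)= 2(5,2)–2(6,1)= 1(5,3)–2(6,3)≠ 1(5,3)–1(6,4)=  → 2/7 unlike.
Row 6: 2(6,0)–2(6,1)= 2(6,3)–1(6,4)≠  → 1/2 unlike.
Total adjacent occupied pairs: 56; unlike-type pairs: 26.
26/56 reduces to 13/28.

13/28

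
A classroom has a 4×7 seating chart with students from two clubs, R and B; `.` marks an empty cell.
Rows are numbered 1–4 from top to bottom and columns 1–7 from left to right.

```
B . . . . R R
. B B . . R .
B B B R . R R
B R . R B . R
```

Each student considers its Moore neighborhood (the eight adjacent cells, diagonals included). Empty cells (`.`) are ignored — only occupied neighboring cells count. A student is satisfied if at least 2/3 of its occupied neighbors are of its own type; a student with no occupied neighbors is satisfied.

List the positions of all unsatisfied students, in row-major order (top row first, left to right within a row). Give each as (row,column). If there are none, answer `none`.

(3,3), (3,4), (4,2), (4,4), (4,5)

Row 1: (1,1)B 1/1 ✓ · (1,6)R 2/2 ✓ · (1,7)R 2/2 ✓
Row 2: (2,2)B 5/5 ✓ · (2,3)B 3/4 ✓ · (2,6)R 4/4 ✓
Row 3: (3,1)B 3/4 ✓ · (3,2)B 5/6 ✓ · (3,3)B 3/6 ✗ · (3,4)R 1/4 ✗ · (3,6)R 3/4 ✓ · (3,7)R 3/3 ✓
Row 4: (4,1)B 2/3 ✓ · (4,2)R 0/4 ✗ · (4,4)R 1/3 ✗ · (4,5)B 0/3 ✗ · (4,7)R 2/2 ✓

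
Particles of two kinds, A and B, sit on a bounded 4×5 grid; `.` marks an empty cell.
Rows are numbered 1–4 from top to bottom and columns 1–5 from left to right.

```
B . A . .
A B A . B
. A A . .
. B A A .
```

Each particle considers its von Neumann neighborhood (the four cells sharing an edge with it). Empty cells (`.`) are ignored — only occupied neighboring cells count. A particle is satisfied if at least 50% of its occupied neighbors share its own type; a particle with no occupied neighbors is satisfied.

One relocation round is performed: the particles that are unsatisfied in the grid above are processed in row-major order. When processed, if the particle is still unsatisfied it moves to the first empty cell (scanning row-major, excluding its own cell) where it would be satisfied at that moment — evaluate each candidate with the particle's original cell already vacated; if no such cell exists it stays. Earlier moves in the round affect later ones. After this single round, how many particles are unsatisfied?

Initially unsatisfied (in order): (1,1), (2,1), (2,2), (3,2), (4,2).
  (1,1) → (1,2).
  (2,1) → (1,4).
  (2,2) → (1,1).
  (3,2): now satisfied by earlier moves; stays.
  (4,2) → (1,5).
Resulting grid:
B B A A B
. . A . B
. A A . .
. . A A .
All satisfied now.

0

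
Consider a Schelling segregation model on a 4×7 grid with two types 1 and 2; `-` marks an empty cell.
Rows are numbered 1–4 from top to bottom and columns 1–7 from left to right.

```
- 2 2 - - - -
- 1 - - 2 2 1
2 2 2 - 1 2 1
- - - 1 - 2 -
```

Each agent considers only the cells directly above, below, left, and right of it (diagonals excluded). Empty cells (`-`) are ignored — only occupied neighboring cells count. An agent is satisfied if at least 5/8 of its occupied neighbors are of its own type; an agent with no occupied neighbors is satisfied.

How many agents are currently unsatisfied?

7

Row 1: (1,2)2 1/2 not · (1,3)2 1/1 satisfied
Row 2: (2,2)1 0/2 not · (2,5)2 1/2 not · (2,6)2 2/3 satisfied · (2,7)1 1/2 not
Row 3: (3,1)2 1/1 satisfied · (3,2)2 2/3 satisfied · (3,3)2 1/1 satisfied · (3,5)1 0/2 not · (3,6)2 2/4 not · (3,7)1 1/2 not
Row 4: (4,4)1 0/0 satisfied · (4,6)2 1/1 satisfied
Unsatisfied: (1,2), (2,2), (2,5), (2,7), (3,5), (3,6), (3,7) — 7 in total.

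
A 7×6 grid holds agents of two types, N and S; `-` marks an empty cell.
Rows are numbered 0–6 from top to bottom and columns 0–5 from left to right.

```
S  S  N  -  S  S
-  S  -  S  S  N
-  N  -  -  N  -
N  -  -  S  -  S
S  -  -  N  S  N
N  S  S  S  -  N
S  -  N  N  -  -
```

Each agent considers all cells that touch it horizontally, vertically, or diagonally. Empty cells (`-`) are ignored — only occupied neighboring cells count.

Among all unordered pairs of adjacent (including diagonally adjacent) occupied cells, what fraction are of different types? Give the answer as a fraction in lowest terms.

27/46

Scan each occupied cell's neighbors to the right and below (and the two forward diagonals) so each pair is counted once.
Row 0: S(0,0)–S(0,1)= S(0,0)–S(1,1)= S(0,1)–N(0,2)≠ S(0,1)–S(1,1)= N(0,2)–S(1,3)≠ N(0,2)–S(1,1)≠ S(0,4)–S(0,5)= S(0,4)–S(1,4)= S(0,4)–N(1,5)≠ S(0,4)–S(1,3)= S(0,5)–N(1,5)≠ S(0,5)–S(1,4)=  → 5/12 unlike.
Row 1: S(1,1)–N(2,1)≠ S(1,3)–S(1,4)= S(1,3)–N(2,4)≠ S(1,4)–N(1,5)≠ S(1,4)–N(2,4)≠ N(1,5)–N(2,4)=  → 4/6 unlike.
Row 2: N(2,1)–N(3,0)= N(2,4)–S(3,5)≠ N(2,4)–S(3,3)≠  → 2/3 unlike.
Row 3: N(3,0)–S(4,0)≠ S(3,3)–N(4,3)≠ S(3,3)–S(4,4)= S(3,5)–N(4,5)≠ S(3,5)–S(4,4)=  → 3/5 unlike.
Row 4: S(4,0)–N(5,0)≠ S(4,0)–S(5,1)= N(4,3)–S(4,4)≠ N(4,3)–S(5,3)≠ N(4,3)–S(5,2)≠ S(4,4)–N(4,5)≠ S(4,4)–N(5,5)≠ S(4,4)–S(5,3)= N(4,5)–N(5,5)=  → 6/9 unlike.
Row 5: N(5,0)–S(5,1)≠ N(5,0)–S(6,0)≠ S(5,1)–S(5,2)= S(5,1)–N(6,2)≠ S(5,1)–S(6,0)= S(5,2)–S(5,3)= S(5,2)–N(6,2)≠ S(5,2)–N(6,3)≠ S(5,3)–N(6,3)≠ S(5,3)–N(6,2)≠  → 7/10 unlike.
Row 6: N(6,2)–N(6,3)=  → 0/1 unlike.
Total adjacent occupied pairs: 46; unlike-type pairs: 27.
27/46 is already in lowest terms.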